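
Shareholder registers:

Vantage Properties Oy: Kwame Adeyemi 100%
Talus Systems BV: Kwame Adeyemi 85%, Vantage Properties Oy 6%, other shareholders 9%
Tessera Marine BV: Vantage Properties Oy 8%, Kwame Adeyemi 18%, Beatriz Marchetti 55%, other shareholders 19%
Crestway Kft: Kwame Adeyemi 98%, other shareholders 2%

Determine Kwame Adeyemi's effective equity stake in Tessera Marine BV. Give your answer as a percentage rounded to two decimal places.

26.00%

Kwame reaches Tessera along 2 paths.
Via Vantage: 100% × 8% = 8%.
Direct stake: 18% = 18%.
Total: 8% + 18% = 26%.
Rounded: 26.00%.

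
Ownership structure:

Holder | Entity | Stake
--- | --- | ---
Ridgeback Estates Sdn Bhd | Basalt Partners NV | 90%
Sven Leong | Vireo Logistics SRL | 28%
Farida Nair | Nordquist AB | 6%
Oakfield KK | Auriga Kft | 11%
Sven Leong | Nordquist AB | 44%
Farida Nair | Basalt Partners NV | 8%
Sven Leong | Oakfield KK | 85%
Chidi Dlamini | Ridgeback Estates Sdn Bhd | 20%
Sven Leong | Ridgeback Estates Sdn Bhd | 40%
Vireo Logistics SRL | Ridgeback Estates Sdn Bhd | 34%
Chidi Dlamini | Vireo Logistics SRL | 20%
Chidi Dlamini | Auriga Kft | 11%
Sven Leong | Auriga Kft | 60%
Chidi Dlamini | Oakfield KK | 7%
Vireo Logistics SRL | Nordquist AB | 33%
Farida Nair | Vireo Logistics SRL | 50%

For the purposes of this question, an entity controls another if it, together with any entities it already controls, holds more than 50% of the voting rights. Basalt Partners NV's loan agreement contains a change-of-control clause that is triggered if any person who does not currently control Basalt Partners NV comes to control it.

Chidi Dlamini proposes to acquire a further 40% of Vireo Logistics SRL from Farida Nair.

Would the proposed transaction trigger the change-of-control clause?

The purchase adds only to Chidi's holdings (Farida's stake shrinks), so Chidi is the only person who could newly come to control Basalt.
Chidi's largest direct stake is 20% in Vireo, which does not meet the threshold, so Chidi controls no company.
Neither Chidi nor any entity Chidi controls holds any voting interest in Basalt.
So before the transaction, Chidi does not control Basalt.
After the purchase, Chidi's direct stake in Vireo rises to 20% + 40% = 60%, and Farida's stake falls to 10%.
Chidi holds 60% of Vireo, so Chidi controls Vireo.
Vireo and Chidi together hold 34% + 20% = 54% of Ridgeback, so Chidi controls Ridgeback.
Ridgeback holds 90% of Basalt, so Chidi controls Basalt.
Chidi did not control Basalt before and does after, so the clause is triggered.

Yes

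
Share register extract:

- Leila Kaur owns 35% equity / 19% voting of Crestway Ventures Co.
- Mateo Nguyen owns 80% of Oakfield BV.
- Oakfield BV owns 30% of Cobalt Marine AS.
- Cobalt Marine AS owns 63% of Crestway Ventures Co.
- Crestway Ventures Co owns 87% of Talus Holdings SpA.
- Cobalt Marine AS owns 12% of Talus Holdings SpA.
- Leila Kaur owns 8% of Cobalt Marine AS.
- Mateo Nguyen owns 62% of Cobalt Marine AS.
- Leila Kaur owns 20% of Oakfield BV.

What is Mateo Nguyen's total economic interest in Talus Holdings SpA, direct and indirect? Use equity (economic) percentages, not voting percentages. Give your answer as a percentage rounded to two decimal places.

57.46%

Mateo reaches Talus along 4 paths.
Via Cobalt → Crestway: 62% × 63% × 87% = 33.9822%.
Via Oakfield → Cobalt → Crestway: 80% × 30% × 63% × 87% = 13.1544%.
Via Cobalt: 62% × 12% = 7.44%.
Via Oakfield → Cobalt: 80% × 30% × 12% = 2.88%.
Total: 33.9822% + 13.1544% + 7.44% + 2.88% = 57.4566%.
Rounded: 57.46%.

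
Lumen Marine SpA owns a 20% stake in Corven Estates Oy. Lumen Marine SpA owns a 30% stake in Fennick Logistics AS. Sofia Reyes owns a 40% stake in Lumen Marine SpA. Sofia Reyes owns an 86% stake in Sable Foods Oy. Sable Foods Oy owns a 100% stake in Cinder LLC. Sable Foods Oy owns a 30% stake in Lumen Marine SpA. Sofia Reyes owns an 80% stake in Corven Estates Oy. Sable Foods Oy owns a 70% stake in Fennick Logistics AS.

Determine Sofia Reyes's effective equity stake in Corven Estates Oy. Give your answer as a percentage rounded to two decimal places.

93.16%

Sofia reaches Corven along 3 paths.
Direct stake: 80% = 80%.
Via Sable → Lumen: 86% × 30% × 20% = 5.16%.
Via Lumen: 40% × 20% = 8%.
Total: 80% + 5.16% + 8% = 93.16%.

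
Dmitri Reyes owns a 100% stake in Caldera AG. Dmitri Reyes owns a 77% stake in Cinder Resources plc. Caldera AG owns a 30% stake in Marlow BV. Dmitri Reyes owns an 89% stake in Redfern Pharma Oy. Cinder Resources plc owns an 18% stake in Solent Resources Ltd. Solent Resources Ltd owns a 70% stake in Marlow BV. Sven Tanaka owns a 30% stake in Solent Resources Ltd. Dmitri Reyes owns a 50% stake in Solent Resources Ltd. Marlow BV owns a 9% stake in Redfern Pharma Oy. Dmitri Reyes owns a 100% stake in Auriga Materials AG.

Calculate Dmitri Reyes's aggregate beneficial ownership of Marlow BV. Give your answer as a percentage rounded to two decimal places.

Dmitri reaches Marlow along 3 paths.
Via Caldera: 100% × 30% = 30%.
Via Solent: 50% × 70% = 35%.
Via Cinder → Solent: 77% × 18% × 70% = 9.702%.
Total: 30% + 35% + 9.702% = 74.702%.
Rounded: 74.70%.

74.70%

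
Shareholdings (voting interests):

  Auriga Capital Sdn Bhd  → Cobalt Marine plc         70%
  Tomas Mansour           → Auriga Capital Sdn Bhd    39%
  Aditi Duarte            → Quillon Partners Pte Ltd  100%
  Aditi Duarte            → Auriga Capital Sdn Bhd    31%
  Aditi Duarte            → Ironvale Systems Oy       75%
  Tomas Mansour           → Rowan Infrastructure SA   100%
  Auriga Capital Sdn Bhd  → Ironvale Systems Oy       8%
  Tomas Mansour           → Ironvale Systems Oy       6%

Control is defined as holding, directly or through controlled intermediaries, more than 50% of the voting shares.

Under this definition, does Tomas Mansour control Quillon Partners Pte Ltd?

Tomas holds 100% of Rowan, so Tomas controls Rowan.
Neither Tomas nor any entity Tomas controls holds any voting interest in Quillon.
So Tomas does not control Quillon.

No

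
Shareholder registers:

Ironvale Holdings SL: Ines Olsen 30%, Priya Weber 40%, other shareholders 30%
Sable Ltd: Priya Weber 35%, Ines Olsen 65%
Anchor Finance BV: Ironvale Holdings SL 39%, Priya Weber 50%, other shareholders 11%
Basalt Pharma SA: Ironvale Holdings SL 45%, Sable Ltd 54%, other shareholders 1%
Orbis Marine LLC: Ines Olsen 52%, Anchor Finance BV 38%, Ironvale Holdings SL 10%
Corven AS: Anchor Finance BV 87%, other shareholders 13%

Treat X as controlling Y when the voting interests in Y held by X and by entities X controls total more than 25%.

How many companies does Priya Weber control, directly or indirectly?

Priya holds 40% of Ironvale, so Priya controls Ironvale.
Priya holds 35% of Sable, so Priya controls Sable.
Ironvale and Priya together hold 39% + 50% = 89% of Anchor, so Priya controls Anchor.
Ironvale and Sable together hold 45% + 54% = 99% of Basalt, so Priya controls Basalt.
Anchor and Ironvale together hold 38% + 10% = 48% of Orbis, so Priya controls Orbis.
Anchor holds 87% of Corven, so Priya controls Corven.
Priya controls 6 companies.

6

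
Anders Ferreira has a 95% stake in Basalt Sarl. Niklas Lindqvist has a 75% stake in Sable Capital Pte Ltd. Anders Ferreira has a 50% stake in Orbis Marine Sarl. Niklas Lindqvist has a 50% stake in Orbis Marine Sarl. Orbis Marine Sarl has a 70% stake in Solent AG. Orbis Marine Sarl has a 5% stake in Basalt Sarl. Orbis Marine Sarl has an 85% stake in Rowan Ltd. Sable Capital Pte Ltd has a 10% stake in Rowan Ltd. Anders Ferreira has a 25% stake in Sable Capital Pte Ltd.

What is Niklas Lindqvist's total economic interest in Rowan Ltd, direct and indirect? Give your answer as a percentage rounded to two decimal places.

Niklas reaches Rowan along 2 paths.
Via Orbis: 50% × 85% = 42.5%.
Via Sable: 75% × 10% = 7.5%.
Total: 42.5% + 7.5% = 50%.
Rounded: 50.00%.

50.00%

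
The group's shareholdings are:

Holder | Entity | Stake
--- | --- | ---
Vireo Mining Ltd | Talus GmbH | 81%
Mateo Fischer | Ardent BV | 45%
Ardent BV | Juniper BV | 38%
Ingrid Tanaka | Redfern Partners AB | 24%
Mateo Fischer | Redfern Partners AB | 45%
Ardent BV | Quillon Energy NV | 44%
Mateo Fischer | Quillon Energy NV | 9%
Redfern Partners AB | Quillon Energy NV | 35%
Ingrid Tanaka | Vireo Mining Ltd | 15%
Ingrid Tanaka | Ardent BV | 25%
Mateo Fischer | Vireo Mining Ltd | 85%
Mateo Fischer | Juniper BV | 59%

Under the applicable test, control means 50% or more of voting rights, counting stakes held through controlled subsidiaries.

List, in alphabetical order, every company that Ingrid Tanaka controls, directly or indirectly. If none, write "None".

Ingrid's largest direct stake is 25% in Ardent, which does not meet the threshold.

None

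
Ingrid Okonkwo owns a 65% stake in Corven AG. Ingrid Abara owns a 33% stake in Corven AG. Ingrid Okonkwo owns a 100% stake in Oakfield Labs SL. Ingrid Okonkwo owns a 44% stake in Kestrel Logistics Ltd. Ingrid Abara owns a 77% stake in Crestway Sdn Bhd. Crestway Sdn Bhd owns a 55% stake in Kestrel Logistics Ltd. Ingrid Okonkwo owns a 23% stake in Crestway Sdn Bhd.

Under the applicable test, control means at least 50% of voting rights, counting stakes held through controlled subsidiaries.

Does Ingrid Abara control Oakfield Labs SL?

Ingrid Abara holds 77% of Crestway, so Ingrid Abara controls Crestway.
Crestway holds 55% of Kestrel, so Ingrid Abara controls Kestrel.
Neither Ingrid Abara nor any entity Ingrid Abara controls holds any voting interest in Oakfield.
So Ingrid Abara does not control Oakfield.

No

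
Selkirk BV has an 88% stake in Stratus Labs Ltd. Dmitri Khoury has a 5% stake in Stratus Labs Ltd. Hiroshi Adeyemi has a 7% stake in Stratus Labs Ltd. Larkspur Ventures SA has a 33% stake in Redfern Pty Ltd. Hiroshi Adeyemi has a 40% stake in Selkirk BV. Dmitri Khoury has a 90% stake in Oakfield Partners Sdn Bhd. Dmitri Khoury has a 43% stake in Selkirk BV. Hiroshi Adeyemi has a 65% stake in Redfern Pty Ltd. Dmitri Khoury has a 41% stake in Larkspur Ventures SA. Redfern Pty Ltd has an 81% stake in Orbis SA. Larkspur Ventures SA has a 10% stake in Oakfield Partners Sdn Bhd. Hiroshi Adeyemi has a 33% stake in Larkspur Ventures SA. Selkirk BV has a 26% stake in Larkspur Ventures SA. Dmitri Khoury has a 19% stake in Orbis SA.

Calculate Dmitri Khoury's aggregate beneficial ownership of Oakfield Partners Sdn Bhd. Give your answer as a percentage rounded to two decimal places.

95.22%

Dmitri reaches Oakfield along 3 paths.
Via Selkirk → Larkspur: 43% × 26% × 10% = 1.118%.
Via Larkspur: 41% × 10% = 4.1%.
Direct stake: 90% = 90%.
Total: 1.118% + 4.1% + 90% = 95.218%.
Rounded: 95.22%.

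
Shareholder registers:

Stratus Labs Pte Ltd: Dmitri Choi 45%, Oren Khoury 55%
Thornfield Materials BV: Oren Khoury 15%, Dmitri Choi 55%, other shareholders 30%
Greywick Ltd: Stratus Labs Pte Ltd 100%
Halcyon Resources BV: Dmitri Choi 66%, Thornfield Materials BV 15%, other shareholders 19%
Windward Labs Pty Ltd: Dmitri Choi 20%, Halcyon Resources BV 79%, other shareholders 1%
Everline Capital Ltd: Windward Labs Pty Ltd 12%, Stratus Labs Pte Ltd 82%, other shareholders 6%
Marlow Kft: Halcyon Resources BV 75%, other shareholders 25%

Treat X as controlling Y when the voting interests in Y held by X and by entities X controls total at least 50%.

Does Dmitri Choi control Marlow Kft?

Yes

Dmitri holds 55% of Thornfield, so Dmitri controls Thornfield.
Dmitri and Thornfield together hold 66% + 15% = 81% of Halcyon, so Dmitri controls Halcyon.
Halcyon holds 75% of Marlow, so Dmitri controls Marlow.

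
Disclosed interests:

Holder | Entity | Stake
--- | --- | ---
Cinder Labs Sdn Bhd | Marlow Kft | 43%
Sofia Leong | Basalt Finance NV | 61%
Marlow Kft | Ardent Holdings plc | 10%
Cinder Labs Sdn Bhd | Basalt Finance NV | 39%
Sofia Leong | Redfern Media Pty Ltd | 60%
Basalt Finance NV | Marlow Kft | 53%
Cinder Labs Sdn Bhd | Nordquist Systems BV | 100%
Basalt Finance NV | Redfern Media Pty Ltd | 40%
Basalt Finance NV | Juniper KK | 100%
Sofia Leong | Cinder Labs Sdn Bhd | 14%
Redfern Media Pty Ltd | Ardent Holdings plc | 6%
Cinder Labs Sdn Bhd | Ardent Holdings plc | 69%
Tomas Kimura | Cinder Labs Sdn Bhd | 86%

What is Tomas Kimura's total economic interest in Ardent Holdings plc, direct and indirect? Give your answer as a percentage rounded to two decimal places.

Tomas reaches Ardent along 4 paths.
Via Cinder → Basalt → Marlow: 86% × 39% × 53% × 10% = 1.77762%.
Via Cinder → Marlow: 86% × 43% × 10% = 3.698%.
Via Cinder: 86% × 69% = 59.34%.
Via Cinder → Basalt → Redfern: 86% × 39% × 40% × 6% = 0.80496%.
Total: 1.77762% + 3.698% + 59.34% + 0.80496% = 65.62058%.
Rounded: 65.62%.

65.62%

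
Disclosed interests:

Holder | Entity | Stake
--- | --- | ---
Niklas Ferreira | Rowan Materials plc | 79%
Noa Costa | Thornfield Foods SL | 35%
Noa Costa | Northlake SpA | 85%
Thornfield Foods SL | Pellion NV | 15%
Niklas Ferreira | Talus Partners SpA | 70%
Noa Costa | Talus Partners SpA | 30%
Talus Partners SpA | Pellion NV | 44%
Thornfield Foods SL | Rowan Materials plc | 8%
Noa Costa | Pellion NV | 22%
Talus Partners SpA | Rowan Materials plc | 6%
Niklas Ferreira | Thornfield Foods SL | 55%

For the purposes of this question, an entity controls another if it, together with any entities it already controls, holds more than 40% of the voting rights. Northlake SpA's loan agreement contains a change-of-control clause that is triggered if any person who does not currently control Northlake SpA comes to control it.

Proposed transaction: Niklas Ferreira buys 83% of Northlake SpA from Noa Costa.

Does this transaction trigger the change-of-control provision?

The purchase adds only to Niklas's holdings (Noa's stake shrinks), so Niklas is the only person who could newly come to control Northlake.
Niklas holds 55% of Thornfield, so Niklas controls Thornfield.
Niklas holds 70% of Talus, so Niklas controls Talus.
Thornfield and Niklas and Talus together hold 8% + 79% + 6% = 93% of Rowan, so Niklas controls Rowan.
Thornfield and Talus together hold 15% + 44% = 59% of Pellion, so Niklas controls Pellion.
Neither Niklas nor any entity Niklas controls holds any voting interest in Northlake.
So before the transaction, Niklas does not control Northlake.
After the purchase, Niklas holds 83% of Northlake directly, and Noa's stake falls to 2%.
Niklas holds 83% of Northlake, so Niklas controls Northlake.
Niklas did not control Northlake before and does after, so the clause is triggered.

Yes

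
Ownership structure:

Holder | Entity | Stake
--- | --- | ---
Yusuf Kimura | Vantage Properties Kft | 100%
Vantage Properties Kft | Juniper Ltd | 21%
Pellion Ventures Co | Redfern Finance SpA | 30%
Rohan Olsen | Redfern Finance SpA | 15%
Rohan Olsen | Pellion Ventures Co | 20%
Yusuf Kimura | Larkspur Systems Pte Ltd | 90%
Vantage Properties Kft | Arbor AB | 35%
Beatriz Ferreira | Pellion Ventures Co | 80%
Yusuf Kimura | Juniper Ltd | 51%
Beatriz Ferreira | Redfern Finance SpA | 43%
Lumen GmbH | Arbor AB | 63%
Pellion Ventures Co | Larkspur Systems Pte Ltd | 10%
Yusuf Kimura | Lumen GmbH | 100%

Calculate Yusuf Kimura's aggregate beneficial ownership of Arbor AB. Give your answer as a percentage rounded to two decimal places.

98.00%

Yusuf reaches Arbor along 2 paths.
Via Lumen: 100% × 63% = 63%.
Via Vantage: 100% × 35% = 35%.
Total: 63% + 35% = 98%.
Rounded: 98.00%.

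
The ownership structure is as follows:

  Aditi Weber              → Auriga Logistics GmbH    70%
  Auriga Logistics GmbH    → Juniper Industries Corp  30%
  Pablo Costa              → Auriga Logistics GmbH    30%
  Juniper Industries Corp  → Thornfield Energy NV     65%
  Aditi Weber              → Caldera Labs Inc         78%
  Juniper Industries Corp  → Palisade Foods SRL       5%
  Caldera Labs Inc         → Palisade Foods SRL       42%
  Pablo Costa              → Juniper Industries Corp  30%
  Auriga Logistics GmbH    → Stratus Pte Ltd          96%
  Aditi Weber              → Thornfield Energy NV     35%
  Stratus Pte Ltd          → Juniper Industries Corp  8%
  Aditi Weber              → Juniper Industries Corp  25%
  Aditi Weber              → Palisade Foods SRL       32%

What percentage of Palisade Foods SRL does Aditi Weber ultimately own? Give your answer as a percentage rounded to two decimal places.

Aditi reaches Palisade along 5 paths.
Via Caldera: 78% × 42% = 32.76%.
Direct stake: 32% = 32%.
Via Juniper: 25% × 5% = 1.25%.
Via Auriga → Juniper: 70% × 30% × 5% = 1.05%.
Via Auriga → Stratus → Juniper: 70% × 96% × 8% × 5% = 0.2688%.
Total: 32.76% + 32% + 1.25% + 1.05% + 0.2688% = 67.3288%.
Rounded: 67.33%.

67.33%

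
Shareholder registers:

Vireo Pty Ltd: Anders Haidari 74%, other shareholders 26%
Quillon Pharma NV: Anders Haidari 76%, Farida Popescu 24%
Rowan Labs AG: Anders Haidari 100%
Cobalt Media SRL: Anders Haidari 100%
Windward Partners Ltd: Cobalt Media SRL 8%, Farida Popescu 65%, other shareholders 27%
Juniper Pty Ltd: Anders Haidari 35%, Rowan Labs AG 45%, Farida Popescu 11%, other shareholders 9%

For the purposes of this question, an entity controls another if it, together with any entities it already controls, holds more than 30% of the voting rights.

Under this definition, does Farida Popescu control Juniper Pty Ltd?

No

Farida holds 65% of Windward, so Farida controls Windward.
In Juniper, Farida's side holds only 11%, not > 30%.
So Farida does not control Juniper.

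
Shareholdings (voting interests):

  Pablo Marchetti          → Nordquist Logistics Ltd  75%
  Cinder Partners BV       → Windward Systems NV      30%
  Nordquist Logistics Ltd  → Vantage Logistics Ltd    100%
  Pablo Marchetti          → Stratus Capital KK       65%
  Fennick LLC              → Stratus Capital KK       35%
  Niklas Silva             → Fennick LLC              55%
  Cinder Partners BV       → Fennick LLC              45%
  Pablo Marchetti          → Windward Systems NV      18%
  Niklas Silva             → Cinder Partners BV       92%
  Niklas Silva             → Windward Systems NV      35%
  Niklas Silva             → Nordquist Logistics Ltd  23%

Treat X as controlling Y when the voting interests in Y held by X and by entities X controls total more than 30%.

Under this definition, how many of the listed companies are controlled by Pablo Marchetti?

Pablo holds 75% of Nordquist, so Pablo controls Nordquist.
Pablo holds 65% of Stratus, so Pablo controls Stratus.
Nordquist holds 100% of Vantage, so Pablo controls Vantage.
No other company's threshold is met.
Pablo controls 3 companies.

3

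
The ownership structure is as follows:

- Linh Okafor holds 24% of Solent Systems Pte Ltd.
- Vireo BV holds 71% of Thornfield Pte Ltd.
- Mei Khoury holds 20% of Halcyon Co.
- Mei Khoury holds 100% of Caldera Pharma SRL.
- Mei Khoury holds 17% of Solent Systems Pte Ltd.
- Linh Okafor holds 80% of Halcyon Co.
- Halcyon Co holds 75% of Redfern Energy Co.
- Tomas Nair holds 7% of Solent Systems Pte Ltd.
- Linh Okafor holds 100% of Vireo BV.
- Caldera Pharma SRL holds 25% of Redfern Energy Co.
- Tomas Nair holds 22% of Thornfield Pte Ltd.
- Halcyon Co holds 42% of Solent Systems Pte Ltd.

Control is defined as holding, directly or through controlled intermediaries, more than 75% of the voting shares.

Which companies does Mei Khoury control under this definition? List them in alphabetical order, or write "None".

Mei holds 100% of Caldera, so Mei controls Caldera.
No other company's threshold is met.

Caldera Pharma SRL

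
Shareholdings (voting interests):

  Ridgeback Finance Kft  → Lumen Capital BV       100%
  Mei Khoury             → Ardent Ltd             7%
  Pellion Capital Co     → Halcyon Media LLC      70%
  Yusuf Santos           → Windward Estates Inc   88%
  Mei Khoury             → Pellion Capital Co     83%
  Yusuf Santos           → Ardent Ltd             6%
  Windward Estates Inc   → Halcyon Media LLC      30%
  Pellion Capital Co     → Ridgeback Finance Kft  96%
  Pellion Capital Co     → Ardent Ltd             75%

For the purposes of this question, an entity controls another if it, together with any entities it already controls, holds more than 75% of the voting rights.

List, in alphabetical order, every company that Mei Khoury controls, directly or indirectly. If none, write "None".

Mei holds 83% of Pellion, so Mei controls Pellion.
Mei and Pellion together hold 7% + 75% = 82% of Ardent, so Mei controls Ardent.
Pellion holds 96% of Ridgeback, so Mei controls Ridgeback.
Ridgeback holds 100% of Lumen, so Mei controls Lumen.
No other company's threshold is met.

Ardent Ltd, Lumen Capital BV, Pellion Capital Co, Ridgeback Finance Kft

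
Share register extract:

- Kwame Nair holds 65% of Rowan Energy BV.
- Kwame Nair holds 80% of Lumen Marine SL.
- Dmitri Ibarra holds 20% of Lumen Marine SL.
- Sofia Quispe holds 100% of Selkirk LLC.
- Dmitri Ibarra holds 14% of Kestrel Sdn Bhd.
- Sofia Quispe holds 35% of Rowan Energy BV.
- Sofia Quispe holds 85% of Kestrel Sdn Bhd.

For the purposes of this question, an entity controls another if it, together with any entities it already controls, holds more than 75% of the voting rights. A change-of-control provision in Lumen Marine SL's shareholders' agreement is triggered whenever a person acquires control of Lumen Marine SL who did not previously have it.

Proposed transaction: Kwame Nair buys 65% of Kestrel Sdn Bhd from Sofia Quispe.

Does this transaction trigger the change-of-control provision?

No

The purchase adds only to Kwame's holdings (Sofia's stake shrinks), so Kwame is the only person who could newly come to control Lumen.
Kwame holds 80% of Lumen, so Kwame controls Lumen.
So Kwame already controls Lumen before the transaction.
After the purchase, Kwame holds 65% of Kestrel directly, and Sofia's stake falls to 20%.
Kwame controlled Lumen already, so this is not a new person acquiring control; every other person's position is unchanged or reduced.
No new person acquires control, so the clause is not triggered.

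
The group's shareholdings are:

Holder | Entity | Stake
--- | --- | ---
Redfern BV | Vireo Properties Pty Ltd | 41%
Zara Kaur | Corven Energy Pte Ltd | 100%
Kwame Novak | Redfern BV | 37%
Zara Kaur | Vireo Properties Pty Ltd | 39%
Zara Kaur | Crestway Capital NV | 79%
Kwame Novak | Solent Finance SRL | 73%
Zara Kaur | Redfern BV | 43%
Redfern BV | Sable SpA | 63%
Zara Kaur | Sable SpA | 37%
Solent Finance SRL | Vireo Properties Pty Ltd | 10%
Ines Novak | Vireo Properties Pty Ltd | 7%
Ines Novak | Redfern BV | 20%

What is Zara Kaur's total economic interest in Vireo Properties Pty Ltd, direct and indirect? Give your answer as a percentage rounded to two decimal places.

Zara reaches Vireo along 2 paths.
Via Redfern: 43% × 41% = 17.63%.
Direct stake: 39% = 39%.
Total: 17.63% + 39% = 56.63%.

56.63%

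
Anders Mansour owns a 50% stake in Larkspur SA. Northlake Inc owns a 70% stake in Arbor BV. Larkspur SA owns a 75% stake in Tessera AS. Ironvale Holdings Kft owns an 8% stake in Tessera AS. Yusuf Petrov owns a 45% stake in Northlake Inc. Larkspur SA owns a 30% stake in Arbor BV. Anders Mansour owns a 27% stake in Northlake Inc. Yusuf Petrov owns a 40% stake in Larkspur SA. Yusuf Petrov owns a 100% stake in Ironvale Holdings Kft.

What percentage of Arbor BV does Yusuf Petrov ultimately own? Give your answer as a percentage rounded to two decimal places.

Yusuf reaches Arbor along 2 paths.
Via Larkspur: 40% × 30% = 12%.
Via Northlake: 45% × 70% = 31.5%.
Total: 12% + 31.5% = 43.5%.
Rounded: 43.50%.

43.50%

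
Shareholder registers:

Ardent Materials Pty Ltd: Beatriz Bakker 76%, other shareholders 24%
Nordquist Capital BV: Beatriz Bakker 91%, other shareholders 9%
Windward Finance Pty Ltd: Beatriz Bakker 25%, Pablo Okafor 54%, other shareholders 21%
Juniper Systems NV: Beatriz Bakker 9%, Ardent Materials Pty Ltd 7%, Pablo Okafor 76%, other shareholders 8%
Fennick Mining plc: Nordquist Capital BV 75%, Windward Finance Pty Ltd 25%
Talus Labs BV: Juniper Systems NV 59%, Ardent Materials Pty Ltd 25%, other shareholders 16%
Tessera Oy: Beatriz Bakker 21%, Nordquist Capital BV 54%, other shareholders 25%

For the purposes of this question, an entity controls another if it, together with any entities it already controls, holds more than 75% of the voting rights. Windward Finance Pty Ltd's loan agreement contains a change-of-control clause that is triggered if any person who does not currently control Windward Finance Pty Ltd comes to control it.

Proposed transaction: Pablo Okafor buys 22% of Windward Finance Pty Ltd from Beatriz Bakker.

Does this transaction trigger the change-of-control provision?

Yes

The purchase adds only to Pablo's holdings (Beatriz's stake shrinks), so Pablo is the only person who could newly come to control Windward.
Pablo holds 76% of Juniper, so Pablo controls Juniper.
In Windward, Pablo's side holds only 54%, not > 75%.
So before the transaction, Pablo does not control Windward.
After the purchase, Pablo's direct stake in Windward rises to 54% + 22% = 76%, and Beatriz's stake falls to 3%.
Pablo holds 76% of Windward, so Pablo controls Windward.
Pablo did not control Windward before and does after, so the clause is triggered.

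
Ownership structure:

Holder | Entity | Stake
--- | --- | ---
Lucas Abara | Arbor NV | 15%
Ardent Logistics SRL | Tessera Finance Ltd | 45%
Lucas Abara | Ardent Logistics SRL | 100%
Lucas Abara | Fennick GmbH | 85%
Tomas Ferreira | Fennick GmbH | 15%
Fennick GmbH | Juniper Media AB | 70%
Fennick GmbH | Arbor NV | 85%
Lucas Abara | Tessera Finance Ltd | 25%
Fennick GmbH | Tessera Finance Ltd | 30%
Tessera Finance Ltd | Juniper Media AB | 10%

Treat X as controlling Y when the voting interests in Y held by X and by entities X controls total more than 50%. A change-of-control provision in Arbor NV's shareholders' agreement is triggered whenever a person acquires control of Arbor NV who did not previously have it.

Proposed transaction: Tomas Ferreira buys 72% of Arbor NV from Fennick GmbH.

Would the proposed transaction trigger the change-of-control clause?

The purchase adds only to Tomas's holdings (Fennick's stake shrinks), so Tomas is the only person who could newly come to control Arbor.
Tomas's largest direct stake is 15% in Fennick, which does not meet the threshold, so Tomas controls no company.
Neither Tomas nor any entity Tomas controls holds any voting interest in Arbor.
So before the transaction, Tomas does not control Arbor.
After the purchase, Tomas holds 72% of Arbor directly, and Fennick's stake falls to 13%.
Tomas holds 72% of Arbor, so Tomas controls Arbor.
Tomas did not control Arbor before and does after, so the clause is triggered.

Yes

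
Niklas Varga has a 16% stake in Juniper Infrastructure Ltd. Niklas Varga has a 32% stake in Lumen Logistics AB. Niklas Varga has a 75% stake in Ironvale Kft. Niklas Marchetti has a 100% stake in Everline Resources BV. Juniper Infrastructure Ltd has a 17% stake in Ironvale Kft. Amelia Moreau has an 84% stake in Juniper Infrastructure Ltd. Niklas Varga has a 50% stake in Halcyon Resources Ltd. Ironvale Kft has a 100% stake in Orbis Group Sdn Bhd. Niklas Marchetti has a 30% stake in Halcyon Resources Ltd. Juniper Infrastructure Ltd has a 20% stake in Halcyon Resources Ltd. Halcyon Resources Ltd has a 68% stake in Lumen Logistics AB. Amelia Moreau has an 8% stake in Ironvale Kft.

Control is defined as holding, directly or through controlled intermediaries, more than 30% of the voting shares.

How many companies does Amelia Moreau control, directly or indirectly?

1

Amelia holds 84% of Juniper, so Amelia controls Juniper.
No other company's threshold is met.
Amelia controls 1 company.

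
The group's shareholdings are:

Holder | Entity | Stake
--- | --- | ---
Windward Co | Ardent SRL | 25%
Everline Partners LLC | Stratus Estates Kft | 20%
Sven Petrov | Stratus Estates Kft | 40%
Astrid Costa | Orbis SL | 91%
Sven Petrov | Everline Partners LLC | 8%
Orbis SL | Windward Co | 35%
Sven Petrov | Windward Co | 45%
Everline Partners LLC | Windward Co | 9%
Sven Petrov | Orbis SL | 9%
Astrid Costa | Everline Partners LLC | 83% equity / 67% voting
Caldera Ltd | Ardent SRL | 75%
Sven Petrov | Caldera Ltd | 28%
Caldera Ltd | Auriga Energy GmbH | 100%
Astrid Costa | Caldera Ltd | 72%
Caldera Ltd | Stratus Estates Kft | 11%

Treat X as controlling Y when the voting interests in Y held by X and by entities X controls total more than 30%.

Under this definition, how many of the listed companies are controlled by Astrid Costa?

7

Astrid holds 72% of Caldera, so Astrid controls Caldera.
Astrid holds 67% of Everline, so Astrid controls Everline.
Astrid holds 91% of Orbis, so Astrid controls Orbis.
Orbis and Everline together hold 35% + 9% = 44% of Windward, so Astrid controls Windward.
Everline and Caldera together hold 20% + 11% = 31% of Stratus, so Astrid controls Stratus.
Caldera holds 100% of Auriga, so Astrid controls Auriga.
Windward and Caldera together hold 25% + 75% = 100% of Ardent, so Astrid controls Ardent.
Astrid controls 7 companies.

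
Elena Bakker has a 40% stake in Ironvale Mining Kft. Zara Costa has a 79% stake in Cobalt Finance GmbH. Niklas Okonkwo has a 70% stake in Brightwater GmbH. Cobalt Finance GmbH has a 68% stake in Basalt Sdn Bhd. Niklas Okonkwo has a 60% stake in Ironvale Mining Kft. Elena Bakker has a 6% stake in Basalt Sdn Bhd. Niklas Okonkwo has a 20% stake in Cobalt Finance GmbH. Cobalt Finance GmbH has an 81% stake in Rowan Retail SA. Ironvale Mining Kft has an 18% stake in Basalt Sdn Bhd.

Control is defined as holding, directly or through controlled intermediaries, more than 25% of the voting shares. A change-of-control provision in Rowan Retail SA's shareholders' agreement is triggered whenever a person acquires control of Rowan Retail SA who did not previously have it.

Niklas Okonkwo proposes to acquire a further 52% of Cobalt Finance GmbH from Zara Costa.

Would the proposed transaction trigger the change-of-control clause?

Yes

The purchase adds only to Niklas's holdings (Zara's stake shrinks), so Niklas is the only person who could newly come to control Rowan.
Niklas holds 70% of Brightwater, so Niklas controls Brightwater.
Niklas holds 60% of Ironvale, so Niklas controls Ironvale.
Neither Niklas nor any entity Niklas controls holds any voting interest in Rowan.
So before the transaction, Niklas does not control Rowan.
After the purchase, Niklas's direct stake in Cobalt rises to 20% + 52% = 72%, and Zara's stake falls to 27%.
Niklas holds 72% of Cobalt, so Niklas controls Cobalt.
Cobalt holds 81% of Rowan, so Niklas controls Rowan.
Niklas did not control Rowan before and does after, so the clause is triggered.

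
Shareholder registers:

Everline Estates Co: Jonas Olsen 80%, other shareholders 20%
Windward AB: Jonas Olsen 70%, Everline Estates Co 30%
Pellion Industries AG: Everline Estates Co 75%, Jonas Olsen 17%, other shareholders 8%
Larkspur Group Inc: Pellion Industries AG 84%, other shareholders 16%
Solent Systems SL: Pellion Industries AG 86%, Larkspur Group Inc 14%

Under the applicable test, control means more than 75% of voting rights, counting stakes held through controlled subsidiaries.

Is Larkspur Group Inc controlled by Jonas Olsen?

Jonas holds 80% of Everline, so Jonas controls Everline.
Everline and Jonas together hold 75% + 17% = 92% of Pellion, so Jonas controls Pellion.
Pellion holds 84% of Larkspur, so Jonas controls Larkspur.

Yes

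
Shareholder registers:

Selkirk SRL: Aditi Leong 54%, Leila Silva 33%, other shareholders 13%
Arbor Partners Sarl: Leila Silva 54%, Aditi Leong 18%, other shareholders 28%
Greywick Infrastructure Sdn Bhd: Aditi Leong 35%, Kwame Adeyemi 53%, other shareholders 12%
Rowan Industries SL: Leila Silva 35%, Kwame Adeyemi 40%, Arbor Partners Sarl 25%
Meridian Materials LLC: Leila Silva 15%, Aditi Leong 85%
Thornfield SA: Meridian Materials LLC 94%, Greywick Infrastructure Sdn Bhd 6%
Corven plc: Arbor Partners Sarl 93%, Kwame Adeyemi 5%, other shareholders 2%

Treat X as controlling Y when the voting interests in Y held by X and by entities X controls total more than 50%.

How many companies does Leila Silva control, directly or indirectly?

Leila holds 54% of Arbor, so Leila controls Arbor.
Leila and Arbor together hold 35% + 25% = 60% of Rowan, so Leila controls Rowan.
Arbor holds 93% of Corven, so Leila controls Corven.
No other company's threshold is met.
Leila controls 3 companies.

3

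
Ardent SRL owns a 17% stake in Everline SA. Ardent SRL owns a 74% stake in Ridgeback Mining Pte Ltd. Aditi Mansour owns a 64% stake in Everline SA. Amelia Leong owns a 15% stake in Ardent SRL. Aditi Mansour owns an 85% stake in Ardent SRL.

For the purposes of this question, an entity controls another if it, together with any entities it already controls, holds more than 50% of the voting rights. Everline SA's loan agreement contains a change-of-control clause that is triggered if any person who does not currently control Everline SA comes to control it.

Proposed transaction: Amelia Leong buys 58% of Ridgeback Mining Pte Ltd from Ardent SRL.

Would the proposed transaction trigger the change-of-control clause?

The purchase adds only to Amelia's holdings (Ardent's stake shrinks), so Amelia is the only person who could newly come to control Everline.
Amelia's largest direct stake is 15% in Ardent, which does not meet the threshold, so Amelia controls no company.
Neither Amelia nor any entity Amelia controls holds any voting interest in Everline.
So before the transaction, Amelia does not control Everline.
After the purchase, Amelia holds 58% of Ridgeback directly, and Ardent's stake falls to 16%.
Amelia holds 58% of Ridgeback, so Amelia controls Ridgeback.
After the transaction, neither Amelia nor any entity Amelia controls holds a voting interest in Everline, so Amelia still does not control it.
No new person acquires control, so the clause is not triggered.

No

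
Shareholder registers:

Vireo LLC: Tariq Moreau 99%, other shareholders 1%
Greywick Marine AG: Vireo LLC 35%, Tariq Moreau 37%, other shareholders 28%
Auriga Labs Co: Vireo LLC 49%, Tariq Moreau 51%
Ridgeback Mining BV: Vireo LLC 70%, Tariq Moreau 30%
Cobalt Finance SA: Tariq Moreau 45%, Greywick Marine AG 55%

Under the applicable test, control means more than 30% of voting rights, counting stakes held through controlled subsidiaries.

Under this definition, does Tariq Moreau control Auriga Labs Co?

Yes

Tariq holds 99% of Vireo, so Tariq controls Vireo.
Vireo and Tariq together hold 49% + 51% = 100% of Auriga, so Tariq controls Auriga.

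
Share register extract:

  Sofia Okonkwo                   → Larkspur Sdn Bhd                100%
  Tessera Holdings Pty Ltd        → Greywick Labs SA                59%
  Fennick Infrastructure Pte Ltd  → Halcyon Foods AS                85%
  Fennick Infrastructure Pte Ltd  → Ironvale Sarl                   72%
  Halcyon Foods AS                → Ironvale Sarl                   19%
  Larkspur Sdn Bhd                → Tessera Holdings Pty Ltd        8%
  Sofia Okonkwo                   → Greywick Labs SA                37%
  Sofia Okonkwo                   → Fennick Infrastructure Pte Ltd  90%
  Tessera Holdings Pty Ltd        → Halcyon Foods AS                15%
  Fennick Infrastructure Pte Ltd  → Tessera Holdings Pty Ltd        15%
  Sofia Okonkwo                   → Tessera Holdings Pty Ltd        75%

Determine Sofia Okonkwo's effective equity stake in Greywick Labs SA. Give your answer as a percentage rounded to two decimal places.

93.94%

Sofia reaches Greywick along 4 paths.
Direct stake: 37% = 37%.
Via Larkspur → Tessera: 100% × 8% × 59% = 4.72%.
Via Tessera: 75% × 59% = 44.25%.
Via Fennick → Tessera: 90% × 15% × 59% = 7.965%.
Total: 37% + 4.72% + 44.25% + 7.965% = 93.935%.
Rounded: 93.94%.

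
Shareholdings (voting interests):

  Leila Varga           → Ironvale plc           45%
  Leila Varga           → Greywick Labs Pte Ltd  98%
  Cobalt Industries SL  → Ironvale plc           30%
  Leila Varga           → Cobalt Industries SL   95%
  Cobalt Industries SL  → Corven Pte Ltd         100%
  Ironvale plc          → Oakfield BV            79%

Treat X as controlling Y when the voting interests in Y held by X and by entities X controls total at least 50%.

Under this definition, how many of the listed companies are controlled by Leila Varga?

5

Leila holds 95% of Cobalt, so Leila controls Cobalt.
Leila holds 98% of Greywick, so Leila controls Greywick.
Cobalt and Leila together hold 30% + 45% = 75% of Ironvale, so Leila controls Ironvale.
Ironvale holds 79% of Oakfield, so Leila controls Oakfield.
Cobalt holds 100% of Corven, so Leila controls Corven.
Leila controls 5 companies.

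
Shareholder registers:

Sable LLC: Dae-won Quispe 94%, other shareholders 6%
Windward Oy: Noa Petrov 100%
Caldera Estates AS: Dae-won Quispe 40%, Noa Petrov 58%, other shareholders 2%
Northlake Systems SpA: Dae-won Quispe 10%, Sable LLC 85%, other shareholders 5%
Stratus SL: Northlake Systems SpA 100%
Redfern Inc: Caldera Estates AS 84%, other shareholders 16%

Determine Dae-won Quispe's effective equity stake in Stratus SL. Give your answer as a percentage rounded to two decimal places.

89.90%

Dae-won reaches Stratus along 2 paths.
Via Northlake: 10% × 100% = 10%.
Via Sable → Northlake: 94% × 85% × 100% = 79.9%.
Total: 10% + 79.9% = 89.9%.
Rounded: 89.90%.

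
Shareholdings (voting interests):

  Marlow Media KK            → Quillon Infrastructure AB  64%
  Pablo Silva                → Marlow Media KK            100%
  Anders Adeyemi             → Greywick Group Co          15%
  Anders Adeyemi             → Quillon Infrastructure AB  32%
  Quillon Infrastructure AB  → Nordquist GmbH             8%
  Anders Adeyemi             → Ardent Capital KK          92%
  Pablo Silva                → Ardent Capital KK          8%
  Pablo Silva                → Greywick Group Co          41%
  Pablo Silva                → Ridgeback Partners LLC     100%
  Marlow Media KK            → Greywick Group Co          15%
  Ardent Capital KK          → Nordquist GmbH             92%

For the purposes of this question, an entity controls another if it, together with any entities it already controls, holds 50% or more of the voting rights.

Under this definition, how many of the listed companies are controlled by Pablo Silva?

4

Pablo holds 100% of Marlow, so Pablo controls Marlow.
Marlow and Pablo together hold 15% + 41% = 56% of Greywick, so Pablo controls Greywick.
Marlow holds 64% of Quillon, so Pablo controls Quillon.
Pablo holds 100% of Ridgeback, so Pablo controls Ridgeback.
No other company's threshold is met.
Pablo controls 4 companies.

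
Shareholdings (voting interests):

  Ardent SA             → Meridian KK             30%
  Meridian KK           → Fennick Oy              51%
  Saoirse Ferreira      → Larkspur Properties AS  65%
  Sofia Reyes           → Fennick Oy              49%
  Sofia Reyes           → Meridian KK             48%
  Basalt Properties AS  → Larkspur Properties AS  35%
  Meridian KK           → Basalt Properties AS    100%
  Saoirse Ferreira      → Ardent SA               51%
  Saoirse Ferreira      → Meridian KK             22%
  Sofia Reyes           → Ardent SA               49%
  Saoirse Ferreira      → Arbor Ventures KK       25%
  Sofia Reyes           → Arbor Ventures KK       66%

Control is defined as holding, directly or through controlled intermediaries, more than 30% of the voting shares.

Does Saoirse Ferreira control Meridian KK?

Saoirse holds 51% of Ardent, so Saoirse controls Ardent.
Saoirse and Ardent together hold 22% + 30% = 52% of Meridian, so Saoirse controls Meridian.

Yes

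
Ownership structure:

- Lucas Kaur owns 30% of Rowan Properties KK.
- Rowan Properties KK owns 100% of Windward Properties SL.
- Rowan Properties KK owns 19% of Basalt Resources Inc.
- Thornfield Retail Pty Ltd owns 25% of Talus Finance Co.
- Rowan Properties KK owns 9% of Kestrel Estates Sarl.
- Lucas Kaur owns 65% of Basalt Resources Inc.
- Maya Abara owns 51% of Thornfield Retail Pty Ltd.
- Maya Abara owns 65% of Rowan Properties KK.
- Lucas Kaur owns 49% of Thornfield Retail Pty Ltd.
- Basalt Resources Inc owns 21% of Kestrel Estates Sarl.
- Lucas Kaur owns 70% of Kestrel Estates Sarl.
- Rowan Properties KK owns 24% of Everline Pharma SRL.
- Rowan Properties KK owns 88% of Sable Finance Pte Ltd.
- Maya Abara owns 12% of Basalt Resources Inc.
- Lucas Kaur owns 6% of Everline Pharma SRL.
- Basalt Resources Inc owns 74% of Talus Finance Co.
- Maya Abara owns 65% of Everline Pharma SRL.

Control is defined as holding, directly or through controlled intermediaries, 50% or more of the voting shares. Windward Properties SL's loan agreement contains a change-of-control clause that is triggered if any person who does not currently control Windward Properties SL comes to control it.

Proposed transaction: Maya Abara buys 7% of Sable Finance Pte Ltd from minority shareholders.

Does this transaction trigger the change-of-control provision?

The purchase changes only Maya's holdings, so Maya is the only person who could newly come to control Windward.
Maya holds 65% of Rowan, so Maya controls Rowan.
Rowan holds 100% of Windward, so Maya controls Windward.
So Maya already controls Windward before the transaction.
After the purchase, Maya holds 7% of Sable directly.
Maya controlled Windward already, so this is not a new person acquiring control; every other person's position is unchanged or reduced.
No new person acquires control, so the clause is not triggered.

No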